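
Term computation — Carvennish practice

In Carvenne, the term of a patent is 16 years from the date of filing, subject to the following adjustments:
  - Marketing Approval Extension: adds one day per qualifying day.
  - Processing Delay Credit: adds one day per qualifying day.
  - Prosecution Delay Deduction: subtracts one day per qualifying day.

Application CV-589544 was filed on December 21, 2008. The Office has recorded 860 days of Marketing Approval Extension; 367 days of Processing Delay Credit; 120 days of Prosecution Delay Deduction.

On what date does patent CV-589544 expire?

Base term: filing date + 16 years → 21 December 2024.
Marketing Approval Extension: +860 days → 30 April 2027.
Processing Delay Credit: +367 days → 1 May 2028.
Prosecution Delay Deduction: −120 days → 2 January 2028.

2028-01-02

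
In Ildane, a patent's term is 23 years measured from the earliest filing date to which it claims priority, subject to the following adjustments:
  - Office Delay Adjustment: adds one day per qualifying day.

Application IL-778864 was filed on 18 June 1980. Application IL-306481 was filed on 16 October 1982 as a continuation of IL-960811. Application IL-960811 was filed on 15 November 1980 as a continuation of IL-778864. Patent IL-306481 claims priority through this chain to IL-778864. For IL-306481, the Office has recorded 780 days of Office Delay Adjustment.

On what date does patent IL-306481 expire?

Earliest priority filing: 18 June 1980.
Base term: 18 June 1980 + 23 years → 18 June 2003.
Office Delay Adjustment: +780 days → 6 August 2005.

August 6, 2005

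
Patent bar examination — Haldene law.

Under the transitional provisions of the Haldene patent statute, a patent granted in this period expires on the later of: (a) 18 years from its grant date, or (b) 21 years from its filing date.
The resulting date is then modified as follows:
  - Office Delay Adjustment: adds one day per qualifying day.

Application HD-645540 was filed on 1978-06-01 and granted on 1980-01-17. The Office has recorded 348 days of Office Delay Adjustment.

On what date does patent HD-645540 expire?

2000-05-14

(a) grant + 18 years → 17 January 1998.
(b) filing + 21 years → 1 June 1999.
Later of the two: 1 June 1999.
Office Delay Adjustment: +348 days → 14 May 2000.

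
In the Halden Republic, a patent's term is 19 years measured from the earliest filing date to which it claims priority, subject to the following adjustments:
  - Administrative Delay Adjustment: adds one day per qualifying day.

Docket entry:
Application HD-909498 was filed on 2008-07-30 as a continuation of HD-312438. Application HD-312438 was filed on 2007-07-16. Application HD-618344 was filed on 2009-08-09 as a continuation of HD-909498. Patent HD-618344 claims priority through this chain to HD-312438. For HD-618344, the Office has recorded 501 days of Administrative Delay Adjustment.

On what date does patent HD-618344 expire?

November 29, 2027

Earliest priority filing: 16 July 2007.
Base term: 16 July 2007 + 19 years → 16 July 2026.
Administrative Delay Adjustment: +501 days → 29 November 2027.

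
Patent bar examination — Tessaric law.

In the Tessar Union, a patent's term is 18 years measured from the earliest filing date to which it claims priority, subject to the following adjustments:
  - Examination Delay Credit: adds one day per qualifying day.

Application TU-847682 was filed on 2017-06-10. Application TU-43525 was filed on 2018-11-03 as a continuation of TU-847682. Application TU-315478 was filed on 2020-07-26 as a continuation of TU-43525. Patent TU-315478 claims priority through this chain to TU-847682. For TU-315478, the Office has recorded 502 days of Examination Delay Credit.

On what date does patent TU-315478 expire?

October 24, 2036

Earliest priority filing: 10 June 2017.
Base term: 10 June 2017 + 18 years → 10 June 2035.
Examination Delay Credit: +502 days → 24 October 2036.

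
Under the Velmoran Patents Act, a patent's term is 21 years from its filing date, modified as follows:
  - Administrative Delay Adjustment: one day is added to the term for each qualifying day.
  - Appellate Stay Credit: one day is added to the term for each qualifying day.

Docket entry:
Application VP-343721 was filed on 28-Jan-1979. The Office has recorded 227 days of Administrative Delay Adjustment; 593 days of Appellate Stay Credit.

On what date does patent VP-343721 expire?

2002-04-27

Base term: filing date + 21 years → 28 January 2000.
Administrative Delay Adjustment: +227 days → 11 September 2000.
Appellate Stay Credit: +593 days → 27 April 2002.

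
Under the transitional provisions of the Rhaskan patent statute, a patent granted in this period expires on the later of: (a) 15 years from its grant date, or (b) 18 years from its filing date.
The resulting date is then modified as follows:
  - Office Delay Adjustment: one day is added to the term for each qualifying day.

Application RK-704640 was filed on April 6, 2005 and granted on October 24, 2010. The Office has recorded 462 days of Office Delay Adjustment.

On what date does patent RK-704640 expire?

2027-01-29

(a) grant + 15 years → 24 October 2025.
(b) filing + 18 years → 6 April 2023.
Later of the two: 24 October 2025.
Office Delay Adjustment: +462 days → 29 January 2027.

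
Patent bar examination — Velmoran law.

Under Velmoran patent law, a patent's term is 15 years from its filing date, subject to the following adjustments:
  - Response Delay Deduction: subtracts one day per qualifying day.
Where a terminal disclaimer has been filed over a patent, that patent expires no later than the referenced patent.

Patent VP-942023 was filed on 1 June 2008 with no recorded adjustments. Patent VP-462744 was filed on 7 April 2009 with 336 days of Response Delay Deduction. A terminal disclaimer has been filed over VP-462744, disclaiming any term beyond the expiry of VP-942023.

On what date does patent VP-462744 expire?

2023-05-07

Natural term of VP-462744:
  Base: filing + 15 years → 7 April 2024.
  Response Delay Deduction: −336 days → 7 May 2023.
Expiry of referenced patent VP-942023:
  Base: filing + 15 years → 1 June 2023.
Terminal disclaimer: VP-462744 expires on the earlier of 7 May 2023 and 1 June 2023.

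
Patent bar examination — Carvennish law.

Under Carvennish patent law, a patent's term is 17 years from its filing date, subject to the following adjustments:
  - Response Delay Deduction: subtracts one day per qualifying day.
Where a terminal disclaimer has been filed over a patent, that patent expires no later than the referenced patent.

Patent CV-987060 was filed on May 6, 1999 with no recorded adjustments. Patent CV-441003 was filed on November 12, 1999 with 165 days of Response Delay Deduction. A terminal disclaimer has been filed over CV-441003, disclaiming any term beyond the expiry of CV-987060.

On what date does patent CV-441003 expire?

Natural term of CV-441003:
  Base: filing + 17 years → 12 November 2016.
  Response Delay Deduction: −165 days → 31 May 2016.
Expiry of referenced patent CV-987060:
  Base: filing + 17 years → 6 May 2016.
Terminal disclaimer: CV-441003 expires on the earlier of 31 May 2016 and 6 May 2016.

May 6, 2016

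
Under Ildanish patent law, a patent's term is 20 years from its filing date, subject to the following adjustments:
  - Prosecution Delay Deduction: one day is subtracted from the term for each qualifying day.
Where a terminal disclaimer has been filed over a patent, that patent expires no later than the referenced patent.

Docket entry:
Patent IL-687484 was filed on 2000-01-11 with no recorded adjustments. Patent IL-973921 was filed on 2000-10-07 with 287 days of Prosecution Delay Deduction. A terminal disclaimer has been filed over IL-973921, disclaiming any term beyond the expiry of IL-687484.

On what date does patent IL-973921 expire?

December 25, 2019

Natural term of IL-973921:
  Base: filing + 20 years → 7 October 2020.
  Prosecution Delay Deduction: −287 days → 25 December 2019.
Expiry of referenced patent IL-687484:
  Base: filing + 20 years → 11 January 2020.
Terminal disclaimer: IL-973921 expires on the earlier of 25 December 2019 and 11 January 2020.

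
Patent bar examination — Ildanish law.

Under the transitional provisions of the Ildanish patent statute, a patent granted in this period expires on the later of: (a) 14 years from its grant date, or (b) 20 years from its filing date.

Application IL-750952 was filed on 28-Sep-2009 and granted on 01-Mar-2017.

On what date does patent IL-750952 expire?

(a) grant + 14 years → 1 March 2031.
(b) filing + 20 years → 28 September 2029.
Later of the two: 1 March 2031.

March 1, 2031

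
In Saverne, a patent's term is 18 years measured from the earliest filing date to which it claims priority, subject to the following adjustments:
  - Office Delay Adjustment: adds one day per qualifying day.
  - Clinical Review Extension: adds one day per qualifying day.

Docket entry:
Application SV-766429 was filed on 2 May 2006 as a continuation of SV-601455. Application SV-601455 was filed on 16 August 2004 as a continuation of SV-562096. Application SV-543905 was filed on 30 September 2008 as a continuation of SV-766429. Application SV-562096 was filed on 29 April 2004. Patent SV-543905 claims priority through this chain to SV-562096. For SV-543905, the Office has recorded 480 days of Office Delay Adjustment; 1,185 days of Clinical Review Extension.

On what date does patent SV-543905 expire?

November 19, 2026

Earliest priority filing: 29 April 2004.
Base term: 29 April 2004 + 18 years → 29 April 2022.
Office Delay Adjustment: +480 days → 22 August 2023.
Clinical Review Extension: +1185 days → 19 November 2026.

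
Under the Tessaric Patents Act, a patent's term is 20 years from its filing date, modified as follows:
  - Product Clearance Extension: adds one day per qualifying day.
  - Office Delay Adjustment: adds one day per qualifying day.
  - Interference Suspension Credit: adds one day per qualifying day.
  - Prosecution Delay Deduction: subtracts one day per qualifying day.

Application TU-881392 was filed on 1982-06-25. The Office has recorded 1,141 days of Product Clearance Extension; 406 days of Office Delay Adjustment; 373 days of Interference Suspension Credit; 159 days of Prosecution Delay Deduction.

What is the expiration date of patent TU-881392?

April 21, 2007

Base term: filing date + 20 years → 25 June 2002.
Product Clearance Extension: +1141 days → 9 August 2005.
Office Delay Adjustment: +406 days → 19 September 2006.
Interference Suspension Credit: +373 days → 27 September 2007.
Prosecution Delay Deduction: −159 days → 21 April 2007.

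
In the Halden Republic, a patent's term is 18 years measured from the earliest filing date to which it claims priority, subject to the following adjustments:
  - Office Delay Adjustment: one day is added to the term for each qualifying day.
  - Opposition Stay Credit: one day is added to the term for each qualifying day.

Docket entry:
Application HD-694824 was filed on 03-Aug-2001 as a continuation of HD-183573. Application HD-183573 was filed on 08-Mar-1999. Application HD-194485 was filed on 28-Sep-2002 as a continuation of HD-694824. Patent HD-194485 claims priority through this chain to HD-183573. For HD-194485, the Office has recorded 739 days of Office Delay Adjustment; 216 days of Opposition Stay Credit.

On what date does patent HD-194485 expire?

October 19, 2019

Earliest priority filing: 8 March 1999.
Base term: 8 March 1999 + 18 years → 8 March 2017.
Office Delay Adjustment: +739 days → 17 March 2019.
Opposition Stay Credit: +216 days → 19 October 2019.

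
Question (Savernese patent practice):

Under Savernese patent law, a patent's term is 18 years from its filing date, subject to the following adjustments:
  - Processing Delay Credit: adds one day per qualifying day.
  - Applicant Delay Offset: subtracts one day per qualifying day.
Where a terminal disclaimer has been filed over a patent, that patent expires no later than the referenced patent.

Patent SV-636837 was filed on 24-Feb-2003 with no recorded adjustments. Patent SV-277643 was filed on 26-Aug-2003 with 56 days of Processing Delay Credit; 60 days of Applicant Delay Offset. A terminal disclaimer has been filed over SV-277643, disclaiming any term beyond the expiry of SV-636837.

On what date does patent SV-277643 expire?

Natural term of SV-277643:
  Base: filing + 18 years → 26 August 2021.
  Processing Delay Credit: +56 days → 21 October 2021.
  Applicant Delay Offset: −60 days → 22 August 2021.
Expiry of referenced patent SV-636837:
  Base: filing + 18 years → 24 February 2021.
Terminal disclaimer: SV-277643 expires on the earlier of 22 August 2021 and 24 February 2021.

2021-02-24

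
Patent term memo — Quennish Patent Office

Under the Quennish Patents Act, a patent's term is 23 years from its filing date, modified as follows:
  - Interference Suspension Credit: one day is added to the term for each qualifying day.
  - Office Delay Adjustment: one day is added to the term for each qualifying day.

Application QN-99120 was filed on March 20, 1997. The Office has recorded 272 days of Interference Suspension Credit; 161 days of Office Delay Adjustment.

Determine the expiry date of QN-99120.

Base term: filing date + 23 years → 20 March 2020.
Interference Suspension Credit: +272 days → 17 December 2020.
Office Delay Adjustment: +161 days → 27 May 2021.

May 27, 2021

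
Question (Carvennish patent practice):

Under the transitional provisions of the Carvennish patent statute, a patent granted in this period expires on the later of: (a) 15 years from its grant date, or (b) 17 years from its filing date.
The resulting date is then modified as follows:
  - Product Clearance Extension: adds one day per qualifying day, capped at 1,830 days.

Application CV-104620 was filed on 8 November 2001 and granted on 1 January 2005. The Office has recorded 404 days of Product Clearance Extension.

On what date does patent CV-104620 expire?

(a) grant + 15 years → 1 January 2020.
(b) filing + 17 years → 8 November 2018.
Later of the two: 1 January 2020.
Product Clearance Extension: 404 days (within the 1830-day cap) → +404 days → 8 February 2021.

2021-02-08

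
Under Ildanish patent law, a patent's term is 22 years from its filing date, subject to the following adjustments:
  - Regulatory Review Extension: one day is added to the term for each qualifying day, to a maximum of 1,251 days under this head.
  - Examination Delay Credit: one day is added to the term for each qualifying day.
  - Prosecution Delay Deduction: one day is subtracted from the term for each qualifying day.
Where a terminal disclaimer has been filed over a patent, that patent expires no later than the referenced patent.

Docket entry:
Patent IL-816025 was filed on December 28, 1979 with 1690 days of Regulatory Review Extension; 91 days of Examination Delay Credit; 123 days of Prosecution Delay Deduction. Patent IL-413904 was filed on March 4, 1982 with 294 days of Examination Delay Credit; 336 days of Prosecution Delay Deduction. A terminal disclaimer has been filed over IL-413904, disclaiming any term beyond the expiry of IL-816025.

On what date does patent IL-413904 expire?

Natural term of IL-413904:
  Base: filing + 22 years → 4 March 2004.
  Examination Delay Credit: +294 days → 23 December 2004.
  Prosecution Delay Deduction: −336 days → 22 January 2004.
Expiry of referenced patent IL-816025:
  Base: filing + 22 years → 28 December 2001.
  Regulatory Review Extension: 1690 days claimed exceeds the 1251-day cap, so +1251 days → 1 June 2005.
  Examination Delay Credit: +91 days → 31 August 2005.
  Prosecution Delay Deduction: −123 days → 30 April 2005.
Terminal disclaimer: IL-413904 expires on the earlier of 22 January 2004 and 30 April 2005.

January 22, 2004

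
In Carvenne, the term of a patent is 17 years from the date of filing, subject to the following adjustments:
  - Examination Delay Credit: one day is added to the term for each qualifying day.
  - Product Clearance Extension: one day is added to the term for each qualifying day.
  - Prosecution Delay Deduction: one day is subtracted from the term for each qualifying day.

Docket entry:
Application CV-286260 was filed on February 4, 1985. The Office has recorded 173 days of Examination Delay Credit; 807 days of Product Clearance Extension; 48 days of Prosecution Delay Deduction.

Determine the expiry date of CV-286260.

Base term: filing date + 17 years → 4 February 2002.
Examination Delay Credit: +173 days → 27 July 2002.
Product Clearance Extension: +807 days → 11 October 2004.
Prosecution Delay Deduction: −48 days → 24 August 2004.

2004-08-24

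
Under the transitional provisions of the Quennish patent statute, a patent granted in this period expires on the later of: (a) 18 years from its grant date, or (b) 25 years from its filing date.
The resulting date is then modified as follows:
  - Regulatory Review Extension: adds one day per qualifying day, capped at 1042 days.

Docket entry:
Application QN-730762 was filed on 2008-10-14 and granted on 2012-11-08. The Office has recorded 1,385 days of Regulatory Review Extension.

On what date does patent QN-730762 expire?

2036-08-21

(a) grant + 18 years → 8 November 2030.
(b) filing + 25 years → 14 October 2033.
Later of the two: 14 October 2033.
Regulatory Review Extension: 1385 days claimed exceeds the 1042-day cap, so +1042 days → 21 August 2036.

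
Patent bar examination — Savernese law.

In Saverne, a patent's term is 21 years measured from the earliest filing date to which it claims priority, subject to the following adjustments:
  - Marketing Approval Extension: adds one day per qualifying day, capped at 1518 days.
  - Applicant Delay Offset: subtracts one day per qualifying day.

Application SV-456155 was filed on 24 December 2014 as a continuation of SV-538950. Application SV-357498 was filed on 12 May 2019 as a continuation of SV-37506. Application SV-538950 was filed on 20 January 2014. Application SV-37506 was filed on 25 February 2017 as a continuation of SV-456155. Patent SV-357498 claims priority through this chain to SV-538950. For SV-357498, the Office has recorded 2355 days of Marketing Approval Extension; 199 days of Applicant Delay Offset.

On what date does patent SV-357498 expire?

Earliest priority filing: 20 January 2014.
Base term: 20 January 2014 + 21 years → 20 January 2035.
Marketing Approval Extension: 2355 days claimed exceeds the 1518-day cap, so +1518 days → 18 March 2039.
Applicant Delay Offset: −199 days → 31 August 2038.

2038-08-31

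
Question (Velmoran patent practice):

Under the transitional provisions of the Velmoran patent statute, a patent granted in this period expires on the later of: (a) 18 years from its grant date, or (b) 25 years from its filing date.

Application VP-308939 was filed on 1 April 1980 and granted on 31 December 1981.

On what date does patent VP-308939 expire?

2005-04-01

(a) grant + 18 years → 31 December 1999.
(b) filing + 25 years → 1 April 2005.
Later of the two: 1 April 2005.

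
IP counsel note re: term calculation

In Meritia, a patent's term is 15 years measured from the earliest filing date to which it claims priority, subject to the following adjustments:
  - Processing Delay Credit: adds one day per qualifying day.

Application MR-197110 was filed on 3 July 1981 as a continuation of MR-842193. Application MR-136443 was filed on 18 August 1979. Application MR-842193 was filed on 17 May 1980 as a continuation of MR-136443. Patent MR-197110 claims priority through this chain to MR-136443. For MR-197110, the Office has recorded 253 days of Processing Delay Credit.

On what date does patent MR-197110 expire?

Earliest priority filing: 18 August 1979.
Base term: 18 August 1979 + 15 years → 18 August 1994.
Processing Delay Credit: +253 days → 28 April 1995.

1995-04-28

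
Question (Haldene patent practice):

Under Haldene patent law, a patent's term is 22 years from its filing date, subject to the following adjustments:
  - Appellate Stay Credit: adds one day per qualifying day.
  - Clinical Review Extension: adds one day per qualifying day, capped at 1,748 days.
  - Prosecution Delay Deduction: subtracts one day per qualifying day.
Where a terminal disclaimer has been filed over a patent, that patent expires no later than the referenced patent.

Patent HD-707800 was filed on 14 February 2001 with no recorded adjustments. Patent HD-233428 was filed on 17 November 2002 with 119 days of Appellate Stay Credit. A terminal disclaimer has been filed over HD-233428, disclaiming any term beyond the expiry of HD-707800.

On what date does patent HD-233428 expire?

Natural term of HD-233428:
  Base: filing + 22 years → 17 November 2024.
  Appellate Stay Credit: +119 days → 16 March 2025.
Expiry of referenced patent HD-707800:
  Base: filing + 22 years → 14 February 2023.
Terminal disclaimer: HD-233428 expires on the earlier of 16 March 2025 and 14 February 2023.

February 14, 2023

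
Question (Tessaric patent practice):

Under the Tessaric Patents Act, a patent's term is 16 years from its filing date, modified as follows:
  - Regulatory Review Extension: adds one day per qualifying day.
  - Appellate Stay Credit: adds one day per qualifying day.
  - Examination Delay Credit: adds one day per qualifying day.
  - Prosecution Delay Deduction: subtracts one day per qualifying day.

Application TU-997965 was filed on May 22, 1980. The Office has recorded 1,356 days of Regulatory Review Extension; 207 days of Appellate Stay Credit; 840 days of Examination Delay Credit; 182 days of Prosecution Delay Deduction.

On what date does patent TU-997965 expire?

June 21, 2002

Base term: filing date + 16 years → 22 May 1996.
Regulatory Review Extension: +1356 days → 7 February 2000.
Appellate Stay Credit: +207 days → 1 September 2000.
Examination Delay Credit: +840 days → 20 December 2002.
Prosecution Delay Deduction: −182 days → 21 June 2002.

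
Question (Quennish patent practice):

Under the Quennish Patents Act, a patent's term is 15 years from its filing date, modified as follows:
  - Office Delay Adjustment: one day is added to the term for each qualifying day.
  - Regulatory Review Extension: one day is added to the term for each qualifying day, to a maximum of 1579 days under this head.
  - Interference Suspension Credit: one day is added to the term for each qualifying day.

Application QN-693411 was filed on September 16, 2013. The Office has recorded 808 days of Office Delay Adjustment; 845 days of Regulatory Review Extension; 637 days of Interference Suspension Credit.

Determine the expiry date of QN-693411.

December 24, 2034

Base term: filing date + 15 years → 16 September 2028.
Office Delay Adjustment: +808 days → 3 December 2030.
Regulatory Review Extension: 845 days (within the 1579-day cap) → +845 days → 27 March 2033.
Interference Suspension Credit: +637 days → 24 December 2034.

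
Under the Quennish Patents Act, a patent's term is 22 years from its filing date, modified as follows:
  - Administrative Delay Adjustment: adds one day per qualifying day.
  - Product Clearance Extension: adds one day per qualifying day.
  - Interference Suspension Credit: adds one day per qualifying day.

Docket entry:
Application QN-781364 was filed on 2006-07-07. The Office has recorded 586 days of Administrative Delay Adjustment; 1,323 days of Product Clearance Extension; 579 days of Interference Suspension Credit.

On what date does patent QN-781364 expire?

2035-04-30

Base term: filing date + 22 years → 7 July 2028.
Administrative Delay Adjustment: +586 days → 13 February 2030.
Product Clearance Extension: +1323 days → 28 September 2033.
Interference Suspension Credit: +579 days → 30 April 2035.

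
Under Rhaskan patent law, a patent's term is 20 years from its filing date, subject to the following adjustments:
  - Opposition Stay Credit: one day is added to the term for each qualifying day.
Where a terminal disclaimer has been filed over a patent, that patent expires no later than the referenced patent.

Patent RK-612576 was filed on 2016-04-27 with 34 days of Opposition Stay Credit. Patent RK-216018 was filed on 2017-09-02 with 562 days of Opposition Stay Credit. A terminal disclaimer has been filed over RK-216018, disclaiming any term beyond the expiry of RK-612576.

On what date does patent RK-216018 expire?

Natural term of RK-216018:
  Base: filing + 20 years → 2 September 2037.
  Opposition Stay Credit: +562 days → 18 March 2039.
Expiry of referenced patent RK-612576:
  Base: filing + 20 years → 27 April 2036.
  Opposition Stay Credit: +34 days → 31 May 2036.
Terminal disclaimer: RK-216018 expires on the earlier of 18 March 2039 and 31 May 2036.

May 31, 2036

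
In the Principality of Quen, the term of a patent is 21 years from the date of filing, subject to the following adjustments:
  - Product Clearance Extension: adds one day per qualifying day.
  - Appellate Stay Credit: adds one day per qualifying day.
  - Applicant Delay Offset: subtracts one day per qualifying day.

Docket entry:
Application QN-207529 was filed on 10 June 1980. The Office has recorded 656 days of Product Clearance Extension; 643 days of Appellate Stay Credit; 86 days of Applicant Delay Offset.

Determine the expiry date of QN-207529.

Base term: filing date + 21 years → 10 June 2001.
Product Clearance Extension: +656 days → 28 March 2003.
Appellate Stay Credit: +643 days → 30 December 2004.
Applicant Delay Offset: −86 days → 5 October 2004.

October 5, 2004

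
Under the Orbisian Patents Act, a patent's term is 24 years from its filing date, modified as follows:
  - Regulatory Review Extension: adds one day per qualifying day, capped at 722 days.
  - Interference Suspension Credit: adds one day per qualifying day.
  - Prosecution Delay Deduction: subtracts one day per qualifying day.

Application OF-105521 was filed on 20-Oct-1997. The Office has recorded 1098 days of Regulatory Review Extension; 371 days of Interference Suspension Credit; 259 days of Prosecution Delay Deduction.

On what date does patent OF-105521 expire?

February 1, 2024

Base term: filing date + 24 years → 20 October 2021.
Regulatory Review Extension: 1098 days claimed exceeds the 722-day cap, so +722 days → 12 October 2023.
Interference Suspension Credit: +371 days → 17 October 2024.
Prosecution Delay Deduction: −259 days → 1 February 2024.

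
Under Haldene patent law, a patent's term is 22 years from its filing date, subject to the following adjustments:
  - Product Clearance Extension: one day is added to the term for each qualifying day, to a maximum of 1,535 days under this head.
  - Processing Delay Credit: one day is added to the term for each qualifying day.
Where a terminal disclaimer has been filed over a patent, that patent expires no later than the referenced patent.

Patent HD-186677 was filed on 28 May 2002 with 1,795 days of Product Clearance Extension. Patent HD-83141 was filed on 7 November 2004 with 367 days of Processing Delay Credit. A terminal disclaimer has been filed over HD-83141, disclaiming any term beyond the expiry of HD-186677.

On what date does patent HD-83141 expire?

Natural term of HD-83141:
  Base: filing + 22 years → 7 November 2026.
  Processing Delay Credit: +367 days → 9 November 2027.
Expiry of referenced patent HD-186677:
  Base: filing + 22 years → 28 May 2024.
  Product Clearance Extension: 1795 days claimed exceeds the 1535-day cap, so +1535 days → 10 August 2028.
Terminal disclaimer: HD-83141 expires on the earlier of 9 November 2027 and 10 August 2028.

November 9, 2027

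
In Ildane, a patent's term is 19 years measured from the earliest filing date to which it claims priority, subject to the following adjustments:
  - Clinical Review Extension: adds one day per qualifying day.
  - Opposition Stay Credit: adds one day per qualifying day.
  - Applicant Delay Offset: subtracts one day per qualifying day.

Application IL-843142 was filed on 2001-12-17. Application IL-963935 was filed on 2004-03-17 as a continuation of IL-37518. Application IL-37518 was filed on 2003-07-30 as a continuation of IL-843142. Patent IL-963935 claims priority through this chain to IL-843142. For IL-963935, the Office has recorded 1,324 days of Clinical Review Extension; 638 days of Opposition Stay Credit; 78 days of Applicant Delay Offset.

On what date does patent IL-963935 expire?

Earliest priority filing: 17 December 2001.
Base term: 17 December 2001 + 19 years → 17 December 2020.
Clinical Review Extension: +1324 days → 2 August 2024.
Opposition Stay Credit: +638 days → 2 May 2026.
Applicant Delay Offset: −78 days → 13 February 2026.

2026-02-13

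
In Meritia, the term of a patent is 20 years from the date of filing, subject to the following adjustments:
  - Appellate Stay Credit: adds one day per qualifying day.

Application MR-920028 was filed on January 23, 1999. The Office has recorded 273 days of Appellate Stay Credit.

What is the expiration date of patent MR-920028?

Base term: filing date + 20 years → 23 January 2019.
Appellate Stay Credit: +273 days → 23 October 2019.

2019-10-23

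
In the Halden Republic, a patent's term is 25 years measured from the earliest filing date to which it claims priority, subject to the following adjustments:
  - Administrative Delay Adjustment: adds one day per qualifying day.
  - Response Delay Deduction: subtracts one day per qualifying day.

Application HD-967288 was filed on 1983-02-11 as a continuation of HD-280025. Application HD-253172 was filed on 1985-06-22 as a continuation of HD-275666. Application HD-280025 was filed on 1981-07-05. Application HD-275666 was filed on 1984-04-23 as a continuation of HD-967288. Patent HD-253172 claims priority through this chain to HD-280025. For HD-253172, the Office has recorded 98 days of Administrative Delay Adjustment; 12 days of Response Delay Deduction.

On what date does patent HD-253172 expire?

September 29, 2006

Earliest priority filing: 5 July 1981.
Base term: 5 July 1981 + 25 years → 5 July 2006.
Administrative Delay Adjustment: +98 days → 11 October 2006.
Response Delay Deduction: −12 days → 29 September 2006.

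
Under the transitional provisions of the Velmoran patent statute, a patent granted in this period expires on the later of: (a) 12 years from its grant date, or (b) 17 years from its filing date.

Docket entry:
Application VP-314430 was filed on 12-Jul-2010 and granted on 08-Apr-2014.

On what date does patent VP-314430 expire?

July 12, 2027

(a) grant + 12 years → 8 April 2026.
(b) filing + 17 years → 12 July 2027.
Later of the two: 12 July 2027.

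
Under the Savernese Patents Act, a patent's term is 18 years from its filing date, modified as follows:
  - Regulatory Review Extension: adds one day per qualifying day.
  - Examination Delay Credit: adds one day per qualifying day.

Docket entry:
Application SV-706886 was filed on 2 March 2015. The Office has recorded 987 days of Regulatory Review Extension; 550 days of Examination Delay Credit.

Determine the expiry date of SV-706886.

May 17, 2037

Base term: filing date + 18 years → 2 March 2033.
Regulatory Review Extension: +987 days → 14 November 2035.
Examination Delay Credit: +550 days → 17 May 2037.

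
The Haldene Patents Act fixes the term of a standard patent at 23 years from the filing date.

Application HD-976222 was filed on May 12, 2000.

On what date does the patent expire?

Filing date + 23 years → 12 May 2023.

2023-05-12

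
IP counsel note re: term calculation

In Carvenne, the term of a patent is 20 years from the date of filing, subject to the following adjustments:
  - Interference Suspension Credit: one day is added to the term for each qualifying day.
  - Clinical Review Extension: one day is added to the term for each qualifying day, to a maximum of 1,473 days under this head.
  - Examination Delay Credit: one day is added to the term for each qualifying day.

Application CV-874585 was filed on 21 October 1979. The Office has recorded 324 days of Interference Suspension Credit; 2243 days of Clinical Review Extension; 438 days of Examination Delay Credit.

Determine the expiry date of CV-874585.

2005-12-03

Base term: filing date + 20 years → 21 October 1999.
Interference Suspension Credit: +324 days → 9 September 2000.
Clinical Review Extension: 2243 days claimed exceeds the 1473-day cap, so +1473 days → 21 September 2004.
Examination Delay Credit: +438 days → 3 December 2005.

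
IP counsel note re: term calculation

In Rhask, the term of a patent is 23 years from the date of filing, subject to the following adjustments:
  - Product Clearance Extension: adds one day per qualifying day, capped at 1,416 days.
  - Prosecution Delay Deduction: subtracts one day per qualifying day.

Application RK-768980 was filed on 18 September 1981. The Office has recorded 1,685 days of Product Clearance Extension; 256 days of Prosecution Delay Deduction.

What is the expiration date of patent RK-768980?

Base term: filing date + 23 years → 18 September 2004.
Product Clearance Extension: 1685 days claimed exceeds the 1416-day cap, so +1416 days → 4 August 2008.
Prosecution Delay Deduction: −256 days → 22 November 2007.

November 22, 2007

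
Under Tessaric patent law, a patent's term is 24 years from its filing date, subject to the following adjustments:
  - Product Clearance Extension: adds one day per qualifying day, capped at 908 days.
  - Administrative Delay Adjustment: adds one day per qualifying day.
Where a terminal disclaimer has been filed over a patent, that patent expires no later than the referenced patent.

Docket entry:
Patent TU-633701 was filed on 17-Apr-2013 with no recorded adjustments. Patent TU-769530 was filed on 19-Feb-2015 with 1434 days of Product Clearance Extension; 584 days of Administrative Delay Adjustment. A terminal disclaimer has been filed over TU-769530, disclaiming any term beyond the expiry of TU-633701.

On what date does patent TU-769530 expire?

Natural term of TU-769530:
  Base: filing + 24 years → 19 February 2039.
  Product Clearance Extension: 1434 days claimed exceeds the 908-day cap, so +908 days → 15 August 2041.
  Administrative Delay Adjustment: +584 days → 22 March 2043.
Expiry of referenced patent TU-633701:
  Base: filing + 24 years → 17 April 2037.
Terminal disclaimer: TU-769530 expires on the earlier of 22 March 2043 and 17 April 2037.

April 17, 2037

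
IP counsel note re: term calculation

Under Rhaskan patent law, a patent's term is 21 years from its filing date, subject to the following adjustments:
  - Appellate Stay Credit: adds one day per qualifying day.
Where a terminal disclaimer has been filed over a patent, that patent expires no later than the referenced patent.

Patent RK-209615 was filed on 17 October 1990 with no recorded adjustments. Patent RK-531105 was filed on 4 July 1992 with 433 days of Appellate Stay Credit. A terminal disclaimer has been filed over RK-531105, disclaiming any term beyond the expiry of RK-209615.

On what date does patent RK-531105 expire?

2011-10-17

Natural term of RK-531105:
  Base: filing + 21 years → 4 July 2013.
  Appellate Stay Credit: +433 days → 10 September 2014.
Expiry of referenced patent RK-209615:
  Base: filing + 21 years → 17 October 2011.
Terminal disclaimer: RK-531105 expires on the earlier of 10 September 2014 and 17 October 2011.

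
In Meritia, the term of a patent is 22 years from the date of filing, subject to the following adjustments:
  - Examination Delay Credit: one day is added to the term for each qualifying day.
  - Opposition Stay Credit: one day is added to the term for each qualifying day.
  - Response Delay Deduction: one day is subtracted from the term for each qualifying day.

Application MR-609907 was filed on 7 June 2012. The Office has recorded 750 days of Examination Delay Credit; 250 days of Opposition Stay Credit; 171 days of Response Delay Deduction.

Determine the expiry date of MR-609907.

September 13, 2036

Base term: filing date + 22 years → 7 June 2034.
Examination Delay Credit: +750 days → 26 June 2036.
Opposition Stay Credit: +250 days → 3 March 2037.
Response Delay Deduction: −171 days → 13 September 2036.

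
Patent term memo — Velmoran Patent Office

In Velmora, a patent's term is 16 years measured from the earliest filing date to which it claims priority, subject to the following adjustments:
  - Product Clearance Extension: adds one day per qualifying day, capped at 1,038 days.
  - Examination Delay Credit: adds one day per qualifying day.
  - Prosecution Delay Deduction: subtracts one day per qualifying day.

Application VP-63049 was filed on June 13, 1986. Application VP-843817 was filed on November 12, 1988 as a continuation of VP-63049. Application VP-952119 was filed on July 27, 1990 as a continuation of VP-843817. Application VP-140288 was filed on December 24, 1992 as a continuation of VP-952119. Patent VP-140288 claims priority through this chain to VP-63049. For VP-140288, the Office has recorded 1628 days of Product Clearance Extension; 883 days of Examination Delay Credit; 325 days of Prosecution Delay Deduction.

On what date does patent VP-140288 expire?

Earliest priority filing: 13 June 1986.
Base term: 13 June 1986 + 16 years → 13 June 2002.
Product Clearance Extension: 1628 days claimed exceeds the 1038-day cap, so +1038 days → 16 April 2005.
Examination Delay Credit: +883 days → 16 September 2007.
Prosecution Delay Deduction: −325 days → 26 October 2006.

2006-10-26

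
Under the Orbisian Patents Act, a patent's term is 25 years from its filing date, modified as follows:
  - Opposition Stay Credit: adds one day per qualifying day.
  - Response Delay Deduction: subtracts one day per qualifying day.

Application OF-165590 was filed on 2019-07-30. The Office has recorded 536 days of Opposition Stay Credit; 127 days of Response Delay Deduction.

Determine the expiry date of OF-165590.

2045-09-12

Base term: filing date + 25 years → 30 July 2044.
Opposition Stay Credit: +536 days → 17 January 2046.
Response Delay Deduction: −127 days → 12 September 2045.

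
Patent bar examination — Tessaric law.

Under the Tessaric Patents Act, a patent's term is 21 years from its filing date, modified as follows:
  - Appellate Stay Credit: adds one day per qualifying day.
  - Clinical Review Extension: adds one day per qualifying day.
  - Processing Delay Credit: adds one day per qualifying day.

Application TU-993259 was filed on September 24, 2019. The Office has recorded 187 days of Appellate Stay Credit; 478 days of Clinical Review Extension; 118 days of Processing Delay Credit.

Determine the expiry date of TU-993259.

2042-11-16

Base term: filing date + 21 years → 24 September 2040.
Appellate Stay Credit: +187 days → 30 March 2041.
Clinical Review Extension: +478 days → 21 July 2042.
Processing Delay Credit: +118 days → 16 November 2042.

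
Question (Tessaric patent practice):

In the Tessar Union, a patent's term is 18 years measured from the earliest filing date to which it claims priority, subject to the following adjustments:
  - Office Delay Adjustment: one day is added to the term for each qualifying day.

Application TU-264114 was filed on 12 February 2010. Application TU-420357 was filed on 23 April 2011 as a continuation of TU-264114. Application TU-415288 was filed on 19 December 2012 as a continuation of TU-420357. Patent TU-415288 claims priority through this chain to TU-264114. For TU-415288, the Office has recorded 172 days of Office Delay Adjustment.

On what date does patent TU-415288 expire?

2028-08-02

Earliest priority filing: 12 February 2010.
Base term: 12 February 2010 + 18 years → 12 February 2028.
Office Delay Adjustment: +172 days → 2 August 2028.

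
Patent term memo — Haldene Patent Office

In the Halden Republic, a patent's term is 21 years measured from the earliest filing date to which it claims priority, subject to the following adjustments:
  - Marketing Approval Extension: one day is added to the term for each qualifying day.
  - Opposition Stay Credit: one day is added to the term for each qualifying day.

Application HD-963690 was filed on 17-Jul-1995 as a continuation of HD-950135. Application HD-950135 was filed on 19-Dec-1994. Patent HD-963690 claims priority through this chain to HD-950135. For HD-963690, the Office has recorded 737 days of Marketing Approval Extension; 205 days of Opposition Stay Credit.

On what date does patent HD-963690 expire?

Earliest priority filing: 19 December 1994.
Base term: 19 December 1994 + 21 years → 19 December 2015.
Marketing Approval Extension: +737 days → 25 December 2017.
Opposition Stay Credit: +205 days → 18 July 2018.

July 18, 2018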